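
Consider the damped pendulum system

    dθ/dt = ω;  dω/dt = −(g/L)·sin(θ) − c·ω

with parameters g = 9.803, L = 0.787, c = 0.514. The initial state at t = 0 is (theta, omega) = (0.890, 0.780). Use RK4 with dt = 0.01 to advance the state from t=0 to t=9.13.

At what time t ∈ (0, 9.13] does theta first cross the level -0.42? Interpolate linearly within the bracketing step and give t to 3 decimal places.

t=0.000: state=(0.890, 0.780)
step 1 (dt=0.01): k1=(0.780, -10.080), k2=(0.730, -10.085), k3=(0.730, -10.083), k4=(0.679, -10.085); state += dt/6·(k1+2k2+2k3+k4)
t=0.010: state=(0.897, 0.679)
t=0.020: state=(0.904, 0.578)
t=0.030: state=(0.909, 0.478)
continuing one RK4 step at a time; state shown every 50 steps (Δt=0.5):
t=0.500: state=(0.199, -2.785)
t=0.730: state=(-0.401, -2.159)
next step: t=0.740: state=(-0.422, -2.098) — theta has crossed -0.42
linear interpolation between t=0.730 (-0.40061) and t=0.740 (-0.42190) → t≈0.739

t = 0.739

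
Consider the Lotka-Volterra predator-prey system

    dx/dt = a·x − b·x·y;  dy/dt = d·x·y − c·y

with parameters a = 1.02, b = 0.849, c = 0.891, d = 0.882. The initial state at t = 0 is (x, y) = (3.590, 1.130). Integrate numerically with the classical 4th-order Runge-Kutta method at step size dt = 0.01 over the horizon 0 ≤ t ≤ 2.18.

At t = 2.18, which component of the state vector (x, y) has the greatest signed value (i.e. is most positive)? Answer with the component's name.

t=0.000: state=(3.590, 1.130)
step 1 (dt=0.01): k1=(0.218, 2.571), k2=(0.179, 2.602), k3=(0.178, 2.602), k4=(0.138, 2.632); state += dt/6·(k1+2k2+2k3+k4)
t=0.010: state=(3.592, 1.156)
t=0.020: state=(3.593, 1.183)
t=0.030: state=(3.593, 1.210)
continuing one RK4 step at a time; state shown every 10 steps (Δt=0.1):
t=0.100: state=(3.569, 1.418)
t=0.200: state=(3.454, 1.770)
t=0.300: state=(3.236, 2.176)
t=0.400: state=(2.924, 2.614)
t=0.500: state=(2.547, 3.044)
t=0.600: state=(2.142, 3.424)
t=0.700: state=(1.750, 3.718)
t=0.800: state=(1.401, 3.907)
t=0.900: state=(1.109, 3.990)
t=1.000: state=(0.875, 3.982)
t=1.100: state=(0.693, 3.902)
t=1.200: state=(0.554, 3.770)
t=1.300: state=(0.448, 3.604)
t=1.400: state=(0.369, 3.417)
t=1.500: state=(0.308, 3.220)
t=1.600: state=(0.262, 3.020)
t=1.700: state=(0.226, 2.823)
t=1.800: state=(0.199, 2.631)
t=1.900: state=(0.177, 2.447)
t=2.000: state=(0.161, 2.272)
t=2.100: state=(0.148, 2.106)
t=2.180: state=(0.140, 1.981)
compare at T: x=0.140, y=1.981

largest component: y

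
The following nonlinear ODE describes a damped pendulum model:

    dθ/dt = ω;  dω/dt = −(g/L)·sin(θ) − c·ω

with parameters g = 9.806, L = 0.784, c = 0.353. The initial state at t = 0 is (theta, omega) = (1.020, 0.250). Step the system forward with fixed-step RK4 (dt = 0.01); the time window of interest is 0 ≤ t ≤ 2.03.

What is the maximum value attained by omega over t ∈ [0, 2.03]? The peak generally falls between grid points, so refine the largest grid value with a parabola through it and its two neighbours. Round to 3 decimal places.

max omega = 2.725

t=0.000: state=(1.020, 0.250)
step 1 (dt=0.01): k1=(0.250, -10.746), k2=(0.196, -10.735), k3=(0.196, -10.734), k4=(0.143, -10.721); state += dt/6·(k1+2k2+2k3+k4)
t=0.010: state=(1.022, 0.143)
t=0.020: state=(1.023, 0.036)
t=0.030: state=(1.023, -0.071)
continuing one RK4 step at a time; state shown every 10 steps (Δt=0.1):
t=0.100: state=(0.992, -0.802)
t=0.200: state=(0.863, -1.763)
t=0.300: state=(0.645, -2.546)
t=0.400: state=(0.363, -3.053)
t=0.500: state=(0.047, -3.196)
t=0.600: state=(-0.264, -2.949)
t=0.700: state=(-0.532, -2.366)
t=0.800: state=(-0.729, -1.554)
t=0.900: state=(-0.839, -0.625)
t=1.000: state=(-0.854, 0.323)
t=1.100: state=(-0.776, 1.212)
t=1.200: state=(-0.616, 1.962)
t=1.300: state=(-0.391, 2.490)
t=1.400: state=(-0.128, 2.719)
t=1.500: state=(0.142, 2.614)
t=1.600: state=(0.385, 2.200)
t=1.700: state=(0.574, 1.551)
t=1.800: state=(0.690, 0.765)
t=1.900: state=(0.725, -0.067)
t=2.000: state=(0.678, -0.864)
t=2.030: state=(0.649, -1.085)
largest grid value and its neighbours: omega(1.410)=2.72379, omega(1.420)=2.72504, omega(1.430)=2.72290
parabola through these three points peaks at t≈1.419 with omega≈2.72507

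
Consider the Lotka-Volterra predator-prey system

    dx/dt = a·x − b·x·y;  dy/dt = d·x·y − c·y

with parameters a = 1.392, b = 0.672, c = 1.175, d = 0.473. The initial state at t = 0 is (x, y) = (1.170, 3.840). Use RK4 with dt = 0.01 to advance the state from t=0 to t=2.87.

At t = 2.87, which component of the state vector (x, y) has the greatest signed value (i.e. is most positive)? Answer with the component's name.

t=0.000: state=(1.170, 3.840)
step 1 (dt=0.01): k1=(-1.391, -2.387), k2=(-1.373, -2.392), k3=(-1.373, -2.392), k4=(-1.356, -2.397); state += dt/6·(k1+2k2+2k3+k4)
t=0.010: state=(1.156, 3.816)
t=0.020: state=(1.143, 3.792)
t=0.030: state=(1.130, 3.768)
continuing one RK4 step at a time; state shown every 10 steps (Δt=0.1):
t=0.100: state=(1.047, 3.598)
t=0.200: state=(0.953, 3.353)
t=0.300: state=(0.881, 3.114)
t=0.400: state=(0.828, 2.883)
t=0.500: state=(0.790, 2.663)
t=0.600: state=(0.765, 2.456)
t=0.700: state=(0.750, 2.264)
t=0.800: state=(0.745, 2.085)
t=0.900: state=(0.749, 1.920)
t=1.000: state=(0.760, 1.769)
t=1.100: state=(0.779, 1.632)
t=1.200: state=(0.806, 1.506)
t=1.300: state=(0.841, 1.392)
t=1.400: state=(0.883, 1.289)
t=1.500: state=(0.934, 1.197)
t=1.600: state=(0.993, 1.114)
t=1.700: state=(1.062, 1.039)
t=1.800: state=(1.140, 0.974)
t=1.900: state=(1.230, 0.916)
t=2.000: state=(1.332, 0.865)
t=2.100: state=(1.447, 0.821)
t=2.200: state=(1.575, 0.784)
t=2.300: state=(1.720, 0.754)
t=2.400: state=(1.880, 0.730)
t=2.500: state=(2.059, 0.712)
t=2.600: state=(2.257, 0.701)
t=2.700: state=(2.475, 0.697)
t=2.800: state=(2.714, 0.701)
t=2.870: state=(2.895, 0.708)
compare at T: x=2.895, y=0.708

largest component: x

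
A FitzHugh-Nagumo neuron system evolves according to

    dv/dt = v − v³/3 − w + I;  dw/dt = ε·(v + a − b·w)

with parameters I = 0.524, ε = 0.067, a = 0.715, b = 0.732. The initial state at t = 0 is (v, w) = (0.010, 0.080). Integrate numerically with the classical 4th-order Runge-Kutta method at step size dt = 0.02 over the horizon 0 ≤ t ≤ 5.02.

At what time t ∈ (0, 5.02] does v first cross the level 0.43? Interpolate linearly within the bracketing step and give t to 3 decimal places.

t=0.000: state=(0.010, 0.080)
step 1 (dt=0.02): k1=(0.454, 0.045), k2=(0.458, 0.045), k3=(0.458, 0.045), k4=(0.462, 0.045); state += dt/6·(k1+2k2+2k3+k4)
t=0.020: state=(0.019, 0.081)
t=0.040: state=(0.028, 0.082)
t=0.060: state=(0.038, 0.083)
continuing one RK4 step at a time; state shown every 10 steps (Δt=0.2):
t=0.200: state=(0.109, 0.090)
t=0.400: state=(0.228, 0.100)
t=0.600: state=(0.369, 0.113)
t=0.660: state=(0.416, 0.117)
next step: t=0.680: state=(0.432, 0.118) — v has crossed 0.43
linear interpolation between t=0.660 (0.41636) and t=0.680 (0.43246) → t≈0.677

t = 0.677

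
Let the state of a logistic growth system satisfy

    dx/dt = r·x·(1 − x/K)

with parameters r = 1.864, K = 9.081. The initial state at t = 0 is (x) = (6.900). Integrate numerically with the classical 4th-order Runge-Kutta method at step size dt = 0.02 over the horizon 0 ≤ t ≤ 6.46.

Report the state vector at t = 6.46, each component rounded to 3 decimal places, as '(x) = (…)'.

t=0.000: state=(6.900)
step 1 (dt=0.02): k1=(3.089), k2=(3.059), k3=(3.059), k4=(3.029); state += dt/6·(k1+2k2+2k3+k4)
t=0.020: state=(6.961)
t=0.040: state=(7.021)
t=0.060: state=(7.080)
continuing one RK4 step at a time; state shown every 25 steps (Δt=0.5):
t=0.500: state=(8.076)
t=1.000: state=(8.657)
t=1.500: state=(8.909)
t=2.000: state=(9.013)
t=2.500: state=(9.054)
t=3.000: state=(9.070)
t=3.500: state=(9.077)
t=4.000: state=(9.079)
t=4.500: state=(9.080)
t=5.000: state=(9.081)
t=5.500: state=(9.081)
t=6.000: state=(9.081)
t=6.460: state=(9.081)

(x) = (9.081)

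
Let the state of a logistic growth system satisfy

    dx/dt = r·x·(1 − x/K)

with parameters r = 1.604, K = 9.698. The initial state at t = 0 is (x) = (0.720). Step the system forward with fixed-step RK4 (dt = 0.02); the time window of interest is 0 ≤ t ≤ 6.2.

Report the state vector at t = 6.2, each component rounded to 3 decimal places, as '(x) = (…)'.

t=0.000: state=(0.720)
step 1 (dt=0.02): k1=(1.069), k2=(1.084), k3=(1.084), k4=(1.099); state += dt/6·(k1+2k2+2k3+k4)
t=0.020: state=(0.742)
t=0.040: state=(0.764)
t=0.060: state=(0.787)
continuing one RK4 step at a time; state shown every 25 steps (Δt=0.5):
t=0.500: state=(1.471)
t=1.000: state=(2.765)
t=1.500: state=(4.565)
t=2.000: state=(6.447)
t=2.500: state=(7.910)
t=3.000: state=(8.805)
t=3.500: state=(9.276)
t=4.000: state=(9.504)
t=4.500: state=(9.610)
t=5.000: state=(9.658)
t=5.500: state=(9.680)
t=6.000: state=(9.690)
t=6.200: state=(9.692)

(x) = (9.692)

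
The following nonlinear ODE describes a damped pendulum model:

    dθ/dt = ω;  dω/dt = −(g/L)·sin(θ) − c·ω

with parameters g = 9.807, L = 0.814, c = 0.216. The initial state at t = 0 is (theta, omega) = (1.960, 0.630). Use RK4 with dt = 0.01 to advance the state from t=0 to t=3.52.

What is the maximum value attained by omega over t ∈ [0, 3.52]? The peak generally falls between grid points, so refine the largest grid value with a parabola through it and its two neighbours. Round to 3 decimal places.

max omega = 4.937

t=0.000: state=(1.960, 0.630)
step 1 (dt=0.01): k1=(0.630, -11.283), k2=(0.574, -11.256), k3=(0.574, -11.258), k4=(0.517, -11.232); state += dt/6·(k1+2k2+2k3+k4)
t=0.010: state=(1.966, 0.517)
t=0.020: state=(1.970, 0.405)
t=0.030: state=(1.974, 0.294)
continuing one RK4 step at a time; state shown every 20 steps (Δt=0.2):
t=0.200: state=(1.864, -1.588)
t=0.400: state=(1.320, -3.845)
t=0.600: state=(0.368, -5.414)
t=0.800: state=(-0.693, -4.790)
t=1.000: state=(-1.437, -2.528)
t=1.200: state=(-1.694, -0.071)
t=1.400: state=(-1.472, 2.282)
t=1.600: state=(-0.800, 4.314)
t=1.800: state=(0.154, 4.865)
t=2.000: state=(1.002, 3.355)
t=2.200: state=(1.440, 0.984)
t=2.400: state=(1.397, -1.401)
t=2.600: state=(0.897, -3.499)
t=2.800: state=(0.073, -4.446)
t=3.000: state=(-0.747, -3.457)
t=3.200: state=(-1.233, -1.312)
t=3.400: state=(-1.262, 1.007)
t=3.520: state=(-1.063, 2.295)
largest grid value and its neighbours: omega(1.740)=4.93352, omega(1.750)=4.93688, omega(1.760)=4.93432
parabola through these three points peaks at t≈1.751 with omega≈4.93689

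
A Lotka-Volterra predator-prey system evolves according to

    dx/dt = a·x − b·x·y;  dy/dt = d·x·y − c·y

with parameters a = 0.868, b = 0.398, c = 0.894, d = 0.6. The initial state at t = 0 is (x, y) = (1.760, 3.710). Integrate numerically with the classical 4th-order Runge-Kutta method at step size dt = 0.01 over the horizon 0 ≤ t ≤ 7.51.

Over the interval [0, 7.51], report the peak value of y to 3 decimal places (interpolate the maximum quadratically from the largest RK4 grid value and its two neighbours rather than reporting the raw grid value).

max y = 3.789

t=0.000: state=(1.760, 3.710)
step 1 (dt=0.01): k1=(-1.071, 0.601), k2=(-1.070, 0.590), k3=(-1.070, 0.590), k4=(-1.069, 0.578); state += dt/6·(k1+2k2+2k3+k4)
t=0.010: state=(1.749, 3.716)
t=0.020: state=(1.739, 3.722)
t=0.030: state=(1.728, 3.727)
continuing one RK4 step at a time; state shown every 25 steps (Δt=0.25):
t=0.250: state=(1.504, 3.789)
t=0.500: state=(1.284, 3.732)
t=0.750: state=(1.108, 3.569)
t=1.000: state=(0.976, 3.336)
t=1.250: state=(0.882, 3.065)
t=1.500: state=(0.819, 2.784)
t=1.750: state=(0.782, 2.510)
t=2.000: state=(0.767, 2.254)
t=2.250: state=(0.770, 2.022)
t=2.500: state=(0.791, 1.817)
t=2.750: state=(0.827, 1.641)
t=3.000: state=(0.880, 1.491)
t=3.250: state=(0.948, 1.367)
t=3.500: state=(1.033, 1.268)
t=3.750: state=(1.136, 1.193)
t=4.000: state=(1.257, 1.141)
t=4.250: state=(1.396, 1.113)
t=4.500: state=(1.553, 1.111)
t=4.750: state=(1.726, 1.136)
t=5.000: state=(1.910, 1.193)
t=5.250: state=(2.098, 1.288)
t=5.500: state=(2.278, 1.431)
t=5.750: state=(2.431, 1.630)
t=6.000: state=(2.536, 1.893)
t=6.250: state=(2.569, 2.222)
t=6.500: state=(2.511, 2.605)
t=6.750: state=(2.360, 3.005)
t=7.000: state=(2.134, 3.368)
t=7.250: state=(1.869, 3.638)
t=7.500: state=(1.604, 3.774)
t=7.510: state=(1.594, 3.776)
largest grid value and its neighbours: y(0.250)=3.78855, y(0.260)=3.78875, y(0.270)=3.78874
parabola through these three points peaks at t≈0.265 with y≈3.78878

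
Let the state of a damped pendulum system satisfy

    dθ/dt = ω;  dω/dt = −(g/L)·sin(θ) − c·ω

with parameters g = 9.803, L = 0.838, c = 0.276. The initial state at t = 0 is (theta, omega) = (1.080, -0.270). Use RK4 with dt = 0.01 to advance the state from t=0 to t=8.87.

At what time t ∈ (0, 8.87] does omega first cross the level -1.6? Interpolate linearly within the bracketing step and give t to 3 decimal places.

t=0.000: state=(1.080, -0.270)
step 1 (dt=0.01): k1=(-0.270, -10.243), k2=(-0.321, -10.221), k3=(-0.321, -10.220), k4=(-0.372, -10.197); state += dt/6·(k1+2k2+2k3+k4)
t=0.010: state=(1.077, -0.372)
t=0.020: state=(1.073, -0.474)
t=0.030: state=(1.067, -0.575)
t=0.130: state=(0.961, -1.543)
next step: t=0.140: state=(0.945, -1.634) — omega has crossed -1.6
linear interpolation between t=0.130 (-1.54321) and t=0.140 (-1.63417) → t≈0.136

t = 0.136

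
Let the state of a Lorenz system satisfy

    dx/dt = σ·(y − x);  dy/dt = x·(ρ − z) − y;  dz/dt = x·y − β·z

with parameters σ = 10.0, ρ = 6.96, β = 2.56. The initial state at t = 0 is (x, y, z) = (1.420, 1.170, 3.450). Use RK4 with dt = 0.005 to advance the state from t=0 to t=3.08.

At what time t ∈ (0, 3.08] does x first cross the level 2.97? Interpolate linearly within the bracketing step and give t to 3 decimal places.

t = 0.426

t=0.000: state=(1.420, 1.170, 3.450)
step 1 (dt=0.005): k1=(-2.500, 3.814, -7.171), k2=(-2.342, 3.808, -7.119), k3=(-2.346, 3.809, -7.118), k4=(-2.192, 3.804, -7.066); state += dt/6·(k1+2k2+2k3+k4)
t=0.005: state=(1.408, 1.189, 3.414)
t=0.010: state=(1.398, 1.208, 3.379)
t=0.015: state=(1.389, 1.227, 3.345)
continuing one RK4 step at a time; state shown every 20 steps (Δt=0.1):
t=0.100: state=(1.404, 1.562, 2.837)
t=0.200: state=(1.675, 2.044, 2.441)
t=0.300: state=(2.134, 2.683, 2.287)
t=0.400: state=(2.773, 3.502, 2.444)
t=0.425: state=(2.960, 3.731, 2.544)
next step: t=0.430: state=(2.999, 3.778, 2.567) — x has crossed 2.97
linear interpolation between t=0.425 (2.96042) and t=0.430 (2.99917) → t≈0.426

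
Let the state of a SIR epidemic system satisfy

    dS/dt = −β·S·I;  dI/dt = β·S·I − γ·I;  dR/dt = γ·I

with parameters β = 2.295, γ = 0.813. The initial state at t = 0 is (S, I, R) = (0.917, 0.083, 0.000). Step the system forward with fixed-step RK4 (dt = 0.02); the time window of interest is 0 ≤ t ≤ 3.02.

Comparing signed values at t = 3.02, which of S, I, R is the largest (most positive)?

largest component: R

t=0.000: state=(0.917, 0.083, 0.000)
step 1 (dt=0.02): k1=(-0.175, 0.107, 0.067), k2=(-0.177, 0.108, 0.068), k3=(-0.177, 0.108, 0.068), k4=(-0.179, 0.109, 0.069); state += dt/6·(k1+2k2+2k3+k4)
t=0.020: state=(0.913, 0.085, 0.001)
t=0.040: state=(0.910, 0.087, 0.003)
t=0.060: state=(0.906, 0.090, 0.004)
continuing one RK4 step at a time; state shown every 5 steps (Δt=0.1):
t=0.100: state=(0.899, 0.094, 0.007)
t=0.200: state=(0.878, 0.107, 0.015)
t=0.300: state=(0.856, 0.120, 0.025)
t=0.400: state=(0.831, 0.134, 0.035)
t=0.500: state=(0.804, 0.149, 0.046)
t=0.600: state=(0.776, 0.165, 0.059)
t=0.700: state=(0.746, 0.181, 0.073)
t=0.800: state=(0.714, 0.197, 0.089)
t=0.900: state=(0.681, 0.213, 0.105)
t=1.000: state=(0.648, 0.229, 0.123)
t=1.100: state=(0.613, 0.244, 0.143)
t=1.200: state=(0.579, 0.258, 0.163)
t=1.300: state=(0.545, 0.271, 0.184)
t=1.400: state=(0.511, 0.282, 0.207)
t=1.500: state=(0.479, 0.291, 0.230)
t=1.600: state=(0.447, 0.298, 0.254)
t=1.700: state=(0.418, 0.304, 0.279)
t=1.800: state=(0.389, 0.307, 0.304)
t=1.900: state=(0.363, 0.309, 0.329)
t=2.000: state=(0.338, 0.308, 0.354)
t=2.100: state=(0.315, 0.306, 0.379)
t=2.200: state=(0.294, 0.303, 0.403)
t=2.300: state=(0.274, 0.298, 0.428)
t=2.400: state=(0.256, 0.292, 0.452)
t=2.500: state=(0.240, 0.285, 0.475)
t=2.600: state=(0.225, 0.277, 0.498)
t=2.700: state=(0.211, 0.269, 0.520)
t=2.800: state=(0.199, 0.259, 0.542)
t=2.900: state=(0.187, 0.250, 0.563)
t=3.000: state=(0.177, 0.240, 0.583)
t=3.020: state=(0.175, 0.238, 0.586)
compare at T: S=0.175, I=0.238, R=0.586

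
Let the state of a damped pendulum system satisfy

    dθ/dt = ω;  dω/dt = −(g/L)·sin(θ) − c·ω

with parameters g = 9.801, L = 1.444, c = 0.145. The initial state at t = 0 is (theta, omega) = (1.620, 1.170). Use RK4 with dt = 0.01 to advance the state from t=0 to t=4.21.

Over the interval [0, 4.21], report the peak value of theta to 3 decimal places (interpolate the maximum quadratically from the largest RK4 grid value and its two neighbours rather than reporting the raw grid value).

t=0.000: state=(1.620, 1.170)
step 1 (dt=0.01): k1=(1.170, -6.949), k2=(1.135, -6.942), k3=(1.135, -6.942), k4=(1.101, -6.935); state += dt/6·(k1+2k2+2k3+k4)
t=0.010: state=(1.631, 1.101)
t=0.020: state=(1.642, 1.031)
t=0.030: state=(1.652, 0.962)
continuing one RK4 step at a time; state shown every 20 steps (Δt=0.2):
t=0.200: state=(1.717, -0.191)
t=0.400: state=(1.546, -1.517)
t=0.600: state=(1.114, -2.769)
t=0.800: state=(0.463, -3.635)
t=1.000: state=(-0.282, -3.647)
t=1.200: state=(-0.935, -2.774)
t=1.400: state=(-1.363, -1.471)
t=1.600: state=(-1.520, -0.100)
t=1.800: state=(-1.406, 1.235)
t=2.000: state=(-1.033, 2.457)
t=2.200: state=(-0.448, 3.289)
t=2.400: state=(0.229, 3.337)
t=2.600: state=(0.830, 2.559)
t=2.800: state=(1.224, 1.334)
t=3.000: state=(1.357, 0.003)
t=3.200: state=(1.227, -1.290)
t=3.400: state=(0.853, -2.412)
t=3.600: state=(0.294, -3.070)
t=3.800: state=(-0.323, -2.958)
t=4.000: state=(-0.841, -2.129)
t=4.200: state=(-1.151, -0.935)
t=4.210: state=(-1.160, -0.872)
largest grid value and its neighbours: theta(0.160)=1.71927, theta(0.170)=1.71971, theta(0.180)=1.71947
parabola through these three points peaks at t≈0.171 with theta≈1.71971

max theta = 1.720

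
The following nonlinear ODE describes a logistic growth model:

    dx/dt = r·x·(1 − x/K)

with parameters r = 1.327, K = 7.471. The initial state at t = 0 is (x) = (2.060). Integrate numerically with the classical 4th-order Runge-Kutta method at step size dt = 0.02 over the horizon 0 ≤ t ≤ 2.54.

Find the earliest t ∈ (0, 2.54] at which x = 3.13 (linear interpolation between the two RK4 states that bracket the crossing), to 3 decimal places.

t = 0.481

t=0.000: state=(2.060)
step 1 (dt=0.02): k1=(1.980), k2=(1.992), k3=(1.992), k4=(2.003); state += dt/6·(k1+2k2+2k3+k4)
t=0.020: state=(2.100)
t=0.040: state=(2.140)
t=0.060: state=(2.181)
continuing one RK4 step at a time; state shown every 5 steps (Δt=0.1):
t=0.100: state=(2.264)
t=0.200: state=(2.478)
t=0.300: state=(2.703)
t=0.400: state=(2.936)
t=0.480: state=(3.127)
next step: t=0.500: state=(3.175) — x has crossed 3.13
linear interpolation between t=0.480 (3.12692) and t=0.500 (3.17527) → t≈0.481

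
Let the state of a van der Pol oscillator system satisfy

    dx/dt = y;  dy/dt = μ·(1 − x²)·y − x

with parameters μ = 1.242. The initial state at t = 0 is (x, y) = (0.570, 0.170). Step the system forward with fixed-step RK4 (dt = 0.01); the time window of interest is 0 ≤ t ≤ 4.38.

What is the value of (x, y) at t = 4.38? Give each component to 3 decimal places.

t=0.000: state=(0.570, 0.170)
step 1 (dt=0.01): k1=(0.170, -0.427), k2=(0.168, -0.430), k3=(0.168, -0.430), k4=(0.166, -0.433); state += dt/6·(k1+2k2+2k3+k4)
t=0.010: state=(0.572, 0.166)
t=0.020: state=(0.573, 0.161)
t=0.030: state=(0.575, 0.157)
continuing one RK4 step at a time; state shown every 20 steps (Δt=0.2):
t=0.200: state=(0.595, 0.073)
t=0.400: state=(0.598, -0.044)
t=0.600: state=(0.576, -0.179)
t=0.800: state=(0.525, -0.334)
t=1.000: state=(0.441, -0.511)
t=1.200: state=(0.319, -0.718)
t=1.400: state=(0.151, -0.961)
t=1.600: state=(-0.068, -1.242)
t=1.800: state=(-0.346, -1.529)
t=2.000: state=(-0.674, -1.726)
t=2.200: state=(-1.020, -1.673)
t=2.400: state=(-1.321, -1.296)
t=2.600: state=(-1.526, -0.747)
t=2.800: state=(-1.624, -0.251)
t=3.000: state=(-1.637, 0.102)
t=3.200: state=(-1.591, 0.335)
t=3.400: state=(-1.507, 0.499)
t=3.600: state=(-1.393, 0.634)
t=3.800: state=(-1.253, 0.768)
t=4.000: state=(-1.085, 0.925)
t=4.200: state=(-0.880, 1.130)
t=4.380: state=(-0.655, 1.383)

(x, y) = (-0.655, 1.383)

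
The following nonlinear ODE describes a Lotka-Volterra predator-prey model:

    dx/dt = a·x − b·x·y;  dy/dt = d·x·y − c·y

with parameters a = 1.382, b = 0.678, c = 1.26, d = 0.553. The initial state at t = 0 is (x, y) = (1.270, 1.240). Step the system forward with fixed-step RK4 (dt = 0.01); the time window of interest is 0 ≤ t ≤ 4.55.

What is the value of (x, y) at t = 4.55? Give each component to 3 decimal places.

t=0.000: state=(1.270, 1.240)
step 1 (dt=0.01): k1=(0.687, -0.692), k2=(0.692, -0.687), k3=(0.692, -0.687), k4=(0.697, -0.683); state += dt/6·(k1+2k2+2k3+k4)
t=0.010: state=(1.277, 1.233)
t=0.020: state=(1.284, 1.226)
t=0.030: state=(1.291, 1.220)
continuing one RK4 step at a time; state shown every 20 steps (Δt=0.2):
t=0.200: state=(1.427, 1.118)
t=0.400: state=(1.628, 1.029)
t=0.600: state=(1.874, 0.970)
t=0.800: state=(2.171, 0.943)
t=1.000: state=(2.519, 0.949)
t=1.200: state=(2.912, 0.996)
t=1.400: state=(3.335, 1.093)
t=1.600: state=(3.752, 1.258)
t=1.800: state=(4.104, 1.511)
t=2.000: state=(4.307, 1.873)
t=2.200: state=(4.271, 2.346)
t=2.400: state=(3.951, 2.880)
t=2.600: state=(3.406, 3.368)
t=2.800: state=(2.777, 3.685)
t=3.000: state=(2.203, 3.768)
t=3.200: state=(1.754, 3.641)
t=3.400: state=(1.436, 3.372)
t=3.600: state=(1.225, 3.034)
t=3.800: state=(1.097, 2.679)
t=4.000: state=(1.029, 2.341)
t=4.200: state=(1.009, 2.036)
t=4.400: state=(1.028, 1.770)
t=4.550: state=(1.066, 1.598)

(x, y) = (1.066, 1.598)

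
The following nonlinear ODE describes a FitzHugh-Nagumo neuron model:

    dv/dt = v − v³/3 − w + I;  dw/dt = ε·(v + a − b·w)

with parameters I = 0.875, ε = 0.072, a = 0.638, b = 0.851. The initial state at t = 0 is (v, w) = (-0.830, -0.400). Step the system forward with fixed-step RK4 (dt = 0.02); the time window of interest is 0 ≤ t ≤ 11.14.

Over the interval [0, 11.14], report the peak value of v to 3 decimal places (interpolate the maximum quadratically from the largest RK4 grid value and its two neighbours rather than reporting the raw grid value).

max v = 2.076

t=0.000: state=(-0.830, -0.400)
step 1 (dt=0.02): k1=(0.636, 0.011), k2=(0.637, 0.011), k3=(0.638, 0.011), k4=(0.639, 0.012); state += dt/6·(k1+2k2+2k3+k4)
t=0.020: state=(-0.817, -0.400)
t=0.040: state=(-0.804, -0.400)
t=0.060: state=(-0.792, -0.399)
continuing one RK4 step at a time; state shown every 25 steps (Δt=0.5):
t=0.500: state=(-0.473, -0.389)
t=1.000: state=(0.040, -0.363)
t=1.500: state=(0.830, -0.314)
t=2.000: state=(1.662, -0.237)
t=2.500: state=(2.017, -0.141)
t=3.000: state=(2.076, -0.041)
t=3.500: state=(2.063, 0.056)
t=4.000: state=(2.037, 0.150)
t=4.500: state=(2.009, 0.240)
t=5.000: state=(1.980, 0.326)
t=5.500: state=(1.951, 0.408)
t=6.000: state=(1.922, 0.487)
t=6.500: state=(1.893, 0.563)
t=7.000: state=(1.865, 0.635)
t=7.500: state=(1.836, 0.704)
t=8.000: state=(1.808, 0.770)
t=8.500: state=(1.779, 0.833)
t=9.000: state=(1.751, 0.893)
t=9.500: state=(1.723, 0.950)
t=10.000: state=(1.694, 1.005)
t=10.500: state=(1.666, 1.057)
t=11.000: state=(1.637, 1.106)
t=11.140: state=(1.629, 1.119)
largest grid value and its neighbours: v(3.020)=2.07609, v(3.040)=2.07615, v(3.060)=2.07613
parabola through these three points peaks at t≈3.046 with v≈2.07615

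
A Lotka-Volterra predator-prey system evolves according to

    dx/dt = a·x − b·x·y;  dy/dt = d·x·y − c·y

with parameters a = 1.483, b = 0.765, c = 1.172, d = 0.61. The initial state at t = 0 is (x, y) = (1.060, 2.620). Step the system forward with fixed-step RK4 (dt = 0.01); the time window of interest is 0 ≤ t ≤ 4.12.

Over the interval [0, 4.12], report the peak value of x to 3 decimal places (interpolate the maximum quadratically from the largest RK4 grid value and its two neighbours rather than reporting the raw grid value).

max x = 3.449

t=0.000: state=(1.060, 2.620)
step 1 (dt=0.01): k1=(-0.553, -1.377), k2=(-0.546, -1.377), k3=(-0.546, -1.377), k4=(-0.539, -1.378); state += dt/6·(k1+2k2+2k3+k4)
t=0.010: state=(1.055, 2.606)
t=0.020: state=(1.049, 2.592)
t=0.030: state=(1.044, 2.579)
continuing one RK4 step at a time; state shown every 20 steps (Δt=0.2):
t=0.200: state=(0.975, 2.345)
t=0.400: state=(0.935, 2.084)
t=0.600: state=(0.932, 1.847)
t=0.800: state=(0.961, 1.639)
t=1.000: state=(1.020, 1.462)
t=1.200: state=(1.109, 1.317)
t=1.400: state=(1.231, 1.201)
t=1.600: state=(1.388, 1.114)
t=1.800: state=(1.582, 1.056)
t=2.000: state=(1.816, 1.028)
t=2.200: state=(2.088, 1.031)
t=2.400: state=(2.392, 1.072)
t=2.600: state=(2.716, 1.158)
t=2.800: state=(3.029, 1.300)
t=3.000: state=(3.289, 1.514)
t=3.200: state=(3.436, 1.807)
t=3.400: state=(3.411, 2.175)
t=3.600: state=(3.190, 2.579)
t=3.800: state=(2.810, 2.945)
t=4.000: state=(2.359, 3.194)
t=4.120: state=(2.094, 3.265)
largest grid value and its neighbours: x(3.270)=3.44905, x(3.280)=3.44907, x(3.290)=3.44862
parabola through these three points peaks at t≈3.275 with x≈3.44912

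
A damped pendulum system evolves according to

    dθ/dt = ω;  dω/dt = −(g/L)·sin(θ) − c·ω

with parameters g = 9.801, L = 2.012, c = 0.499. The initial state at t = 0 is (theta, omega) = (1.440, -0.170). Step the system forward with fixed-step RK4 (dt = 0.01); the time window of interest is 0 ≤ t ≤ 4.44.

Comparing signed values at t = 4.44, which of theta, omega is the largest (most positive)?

largest component: omega

t=0.000: state=(1.440, -0.170)
step 1 (dt=0.01): k1=(-0.170, -4.745), k2=(-0.194, -4.732), k3=(-0.194, -4.732), k4=(-0.217, -4.720); state += dt/6·(k1+2k2+2k3+k4)
t=0.010: state=(1.438, -0.217)
t=0.020: state=(1.436, -0.264)
t=0.030: state=(1.433, -0.311)
continuing one RK4 step at a time; state shown every 20 steps (Δt=0.2):
t=0.200: state=(1.315, -1.066)
t=0.400: state=(1.023, -1.818)
t=0.600: state=(0.604, -2.318)
t=0.800: state=(0.123, -2.422)
t=1.000: state=(-0.335, -2.086)
t=1.200: state=(-0.690, -1.424)
t=1.400: state=(-0.895, -0.620)
t=1.600: state=(-0.938, 0.182)
t=1.800: state=(-0.829, 0.888)
t=2.000: state=(-0.595, 1.412)
t=2.200: state=(-0.282, 1.672)
t=2.400: state=(0.052, 1.615)
t=2.600: state=(0.345, 1.272)
t=2.800: state=(0.549, 0.742)
t=3.000: state=(0.638, 0.145)
t=3.200: state=(0.609, -0.416)
t=3.400: state=(0.479, -0.861)
t=3.600: state=(0.277, -1.123)
t=3.800: state=(0.044, -1.163)
t=4.000: state=(-0.174, -0.989)
t=4.200: state=(-0.340, -0.653)
t=4.400: state=(-0.430, -0.236)
t=4.440: state=(-0.438, -0.150)
compare at T: theta=-0.438, omega=-0.150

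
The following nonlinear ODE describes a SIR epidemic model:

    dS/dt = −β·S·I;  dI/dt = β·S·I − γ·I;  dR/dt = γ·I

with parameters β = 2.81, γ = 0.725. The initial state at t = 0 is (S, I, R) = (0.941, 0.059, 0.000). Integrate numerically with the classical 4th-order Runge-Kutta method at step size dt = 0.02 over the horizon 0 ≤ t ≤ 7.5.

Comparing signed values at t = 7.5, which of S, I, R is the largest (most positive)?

t=0.000: state=(0.941, 0.059, 0.000)
step 1 (dt=0.02): k1=(-0.156, 0.113, 0.043), k2=(-0.159, 0.115, 0.044), k3=(-0.159, 0.115, 0.044), k4=(-0.162, 0.117, 0.044); state += dt/6·(k1+2k2+2k3+k4)
t=0.020: state=(0.938, 0.061, 0.001)
t=0.040: state=(0.935, 0.064, 0.002)
t=0.060: state=(0.931, 0.066, 0.003)
continuing one RK4 step at a time; state shown every 25 steps (Δt=0.5):
t=0.500: state=(0.822, 0.143, 0.035)
t=1.000: state=(0.614, 0.276, 0.110)
t=1.500: state=(0.383, 0.385, 0.232)
t=2.000: state=(0.218, 0.405, 0.378)
t=2.500: state=(0.127, 0.356, 0.517)
t=3.000: state=(0.081, 0.286, 0.634)
t=3.500: state=(0.057, 0.219, 0.725)
t=4.000: state=(0.043, 0.163, 0.793)
t=4.500: state=(0.036, 0.120, 0.844)
t=5.000: state=(0.031, 0.087, 0.882)
t=5.500: state=(0.028, 0.063, 0.909)
t=6.000: state=(0.026, 0.046, 0.928)
t=6.500: state=(0.024, 0.033, 0.943)
t=7.000: state=(0.023, 0.024, 0.953)
t=7.500: state=(0.023, 0.017, 0.960)
compare at T: S=0.023, I=0.017, R=0.960

largest component: R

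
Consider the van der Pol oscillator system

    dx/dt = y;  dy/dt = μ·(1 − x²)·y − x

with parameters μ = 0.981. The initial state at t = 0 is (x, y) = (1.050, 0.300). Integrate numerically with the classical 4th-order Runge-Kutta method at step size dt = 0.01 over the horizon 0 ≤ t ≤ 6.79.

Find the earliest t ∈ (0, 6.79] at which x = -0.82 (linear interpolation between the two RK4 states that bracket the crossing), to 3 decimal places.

t=0.000: state=(1.050, 0.300)
step 1 (dt=0.01): k1=(0.300, -1.080), k2=(0.295, -1.082), k3=(0.295, -1.082), k4=(0.289, -1.084); state += dt/6·(k1+2k2+2k3+k4)
t=0.010: state=(1.053, 0.289)
t=0.020: state=(1.056, 0.278)
t=0.030: state=(1.059, 0.267)
continuing one RK4 step at a time; state shown every 25 steps (Δt=0.25):
t=0.250: state=(1.091, 0.025)
t=0.500: state=(1.063, -0.241)
t=0.750: state=(0.971, -0.494)
t=1.000: state=(0.816, -0.749)
t=1.250: state=(0.594, -1.035)
t=1.500: state=(0.294, -1.382)
t=1.750: state=(-0.102, -1.788)
t=2.000: state=(-0.595, -2.118)
t=2.100: state=(-0.809, -2.153)
next step: t=2.110: state=(-0.831, -2.152) — x has crossed -0.82
linear interpolation between t=2.100 (-0.80900) and t=2.110 (-0.83053) → t≈2.105

t = 2.105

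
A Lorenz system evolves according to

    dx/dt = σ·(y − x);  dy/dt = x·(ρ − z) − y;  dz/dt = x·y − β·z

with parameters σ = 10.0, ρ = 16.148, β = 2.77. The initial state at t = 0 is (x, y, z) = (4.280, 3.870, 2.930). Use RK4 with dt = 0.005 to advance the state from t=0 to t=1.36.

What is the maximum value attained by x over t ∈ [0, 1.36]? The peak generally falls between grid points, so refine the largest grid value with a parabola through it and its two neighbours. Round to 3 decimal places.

t=0.000: state=(4.280, 3.870, 2.930)
step 1 (dt=0.005): k1=(-4.100, 52.703, 8.447), k2=(-2.680, 52.346, 8.912), k3=(-2.724, 52.388, 8.919), k4=(-1.344, 52.071, 9.389); state += dt/6·(k1+2k2+2k3+k4)
t=0.005: state=(4.266, 4.132, 2.975)
t=0.010: state=(4.266, 4.391, 3.024)
t=0.015: state=(4.279, 4.648, 3.078)
continuing one RK4 step at a time; state shown every 10 steps (Δt=0.05):
t=0.050: state=(4.667, 6.443, 3.618)
t=0.100: state=(5.937, 9.161, 5.081)
t=0.150: state=(7.809, 11.965, 7.841)
t=0.200: state=(9.931, 14.028, 12.302)
t=0.250: state=(11.604, 13.859, 17.907)
t=0.300: state=(11.903, 10.695, 22.513)
t=0.350: state=(10.450, 6.094, 24.029)
t=0.400: state=(7.905, 2.464, 22.714)
t=0.450: state=(5.316, 0.605, 20.216)
t=0.500: state=(3.302, -0.016, 17.649)
t=0.550: state=(1.975, -0.068, 15.358)
t=0.600: state=(1.197, 0.066, 13.371)
t=0.650: state=(0.788, 0.233, 11.648)
t=0.700: state=(0.604, 0.396, 10.152)
t=0.750: state=(0.557, 0.562, 8.851)
t=0.800: state=(0.599, 0.754, 7.724)
t=0.850: state=(0.710, 1.001, 6.752)
t=0.900: state=(0.892, 1.334, 5.922)
t=0.950: state=(1.159, 1.795, 5.231)
t=1.000: state=(1.540, 2.441, 4.687)
t=1.050: state=(2.077, 3.344, 4.325)
t=1.100: state=(2.829, 4.595, 4.219)
t=1.150: state=(3.869, 6.286, 4.524)
t=1.200: state=(5.267, 8.454, 5.515)
t=1.250: state=(7.045, 10.926, 7.606)
t=1.300: state=(9.055, 13.060, 11.193)
t=1.350: state=(10.827, 13.635, 16.080)
t=1.360: state=(11.086, 13.451, 17.106)
largest grid value and its neighbours: x(0.280)=11.99587, x(0.285)=12.00060, x(0.290)=11.98685
parabola through these three points peaks at t≈0.284 with x≈12.00115

max x = 12.001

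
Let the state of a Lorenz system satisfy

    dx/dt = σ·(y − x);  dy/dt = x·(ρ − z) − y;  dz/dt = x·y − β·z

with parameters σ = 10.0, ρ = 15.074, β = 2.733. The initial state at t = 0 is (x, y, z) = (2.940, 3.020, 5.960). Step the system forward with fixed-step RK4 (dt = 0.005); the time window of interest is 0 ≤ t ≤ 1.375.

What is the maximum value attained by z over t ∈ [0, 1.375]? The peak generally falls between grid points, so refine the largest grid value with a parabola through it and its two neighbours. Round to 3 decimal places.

max z = 20.394

t=0.000: state=(2.940, 3.020, 5.960)
step 1 (dt=0.005): k1=(0.800, 23.775, -7.410), k2=(1.374, 23.788, -7.178), k3=(1.360, 23.800, -7.175), k4=(1.922, 23.824, -6.941); state += dt/6·(k1+2k2+2k3+k4)
t=0.005: state=(2.947, 3.139, 5.924)
t=0.010: state=(2.959, 3.258, 5.891)
t=0.015: state=(2.977, 3.378, 5.860)
continuing one RK4 step at a time; state shown every 10 steps (Δt=0.05):
t=0.050: state=(3.230, 4.249, 5.719)
t=0.100: state=(3.923, 5.659, 5.814)
t=0.150: state=(4.952, 7.319, 6.419)
t=0.200: state=(6.272, 9.151, 7.770)
t=0.250: state=(7.775, 10.821, 10.088)
t=0.300: state=(9.198, 11.691, 13.333)
t=0.350: state=(10.104, 11.079, 16.863)
t=0.400: state=(10.070, 8.930, 19.504)
t=0.450: state=(9.026, 6.137, 20.394)
t=0.500: state=(7.365, 3.804, 19.673)
t=0.550: state=(5.633, 2.395, 18.078)
t=0.600: state=(4.206, 1.773, 16.233)
t=0.650: state=(3.208, 1.635, 14.446)
t=0.700: state=(2.609, 1.756, 12.827)
t=0.750: state=(2.326, 2.024, 11.403)
t=0.800: state=(2.285, 2.405, 10.183)
t=0.850: state=(2.435, 2.909, 9.173)
t=0.900: state=(2.755, 3.563, 8.392)
t=0.950: state=(3.246, 4.405, 7.878)
t=1.000: state=(3.920, 5.465, 7.698)
t=1.050: state=(4.794, 6.741, 7.960)
t=1.100: state=(5.860, 8.157, 8.805)
t=1.150: state=(7.057, 9.498, 10.365)
t=1.200: state=(8.228, 10.376, 12.631)
t=1.250: state=(9.100, 10.335, 15.271)
t=1.300: state=(9.374, 9.181, 17.592)
t=1.350: state=(8.904, 7.266, 18.888)
t=1.375: state=(8.423, 6.246, 19.056)
largest grid value and its neighbours: z(0.445)=20.38727, z(0.450)=20.39397, z(0.455)=20.38404
parabola through these three points peaks at t≈0.450 with z≈20.39405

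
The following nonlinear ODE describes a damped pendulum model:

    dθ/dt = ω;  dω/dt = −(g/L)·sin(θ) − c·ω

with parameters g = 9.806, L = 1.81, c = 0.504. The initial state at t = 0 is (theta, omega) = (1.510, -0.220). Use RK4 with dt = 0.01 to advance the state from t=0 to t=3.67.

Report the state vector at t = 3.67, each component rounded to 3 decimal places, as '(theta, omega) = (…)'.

(theta, omega) = (-0.017, -1.295)

t=0.000: state=(1.510, -0.220)
step 1 (dt=0.01): k1=(-0.220, -5.297), k2=(-0.246, -5.283), k3=(-0.246, -5.283), k4=(-0.273, -5.269); state += dt/6·(k1+2k2+2k3+k4)
t=0.010: state=(1.508, -0.273)
t=0.020: state=(1.505, -0.325)
t=0.030: state=(1.501, -0.378)
continuing one RK4 step at a time; state shown every 20 steps (Δt=0.2):
t=0.200: state=(1.364, -1.221)
t=0.400: state=(1.032, -2.064)
t=0.600: state=(0.559, -2.599)
t=0.800: state=(0.026, -2.639)
t=1.000: state=(-0.461, -2.153)
t=1.200: state=(-0.813, -1.323)
t=1.400: state=(-0.983, -0.380)
t=1.600: state=(-0.968, 0.518)
t=1.800: state=(-0.786, 1.267)
t=2.000: state=(-0.478, 1.757)
t=2.200: state=(-0.108, 1.883)
t=2.400: state=(0.249, 1.623)
t=2.600: state=(0.522, 1.070)
t=2.800: state=(0.668, 0.380)
t=3.000: state=(0.674, -0.307)
t=3.200: state=(0.553, -0.877)
t=3.400: state=(0.337, -1.240)
t=3.600: state=(0.075, -1.330)
t=3.670: state=(-0.017, -1.295)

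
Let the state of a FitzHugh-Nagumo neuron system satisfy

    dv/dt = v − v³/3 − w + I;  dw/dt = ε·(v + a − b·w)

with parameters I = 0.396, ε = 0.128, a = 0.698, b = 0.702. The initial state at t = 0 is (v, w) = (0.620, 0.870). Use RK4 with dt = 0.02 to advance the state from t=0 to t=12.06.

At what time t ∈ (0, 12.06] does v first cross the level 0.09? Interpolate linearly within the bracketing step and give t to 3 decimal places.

t=0.000: state=(0.620, 0.870)
step 1 (dt=0.02): k1=(0.067, 0.091), k2=(0.066, 0.091), k3=(0.066, 0.091), k4=(0.066, 0.091); state += dt/6·(k1+2k2+2k3+k4)
t=0.020: state=(0.621, 0.872)
t=0.040: state=(0.623, 0.874)
t=0.060: state=(0.624, 0.875)
continuing one RK4 step at a time; state shown every 25 steps (Δt=0.5):
t=0.500: state=(0.646, 0.915)
t=1.000: state=(0.656, 0.959)
t=1.500: state=(0.643, 1.002)
t=2.000: state=(0.602, 1.041)
t=2.500: state=(0.523, 1.074)
t=3.000: state=(0.393, 1.099)
t=3.500: state=(0.179, 1.113)
t=3.640: state=(0.098, 1.114)
next step: t=3.660: state=(0.086, 1.114) — v has crossed 0.09
linear interpolation between t=3.640 (0.09815) and t=3.660 (0.08562) → t≈3.653

t = 3.653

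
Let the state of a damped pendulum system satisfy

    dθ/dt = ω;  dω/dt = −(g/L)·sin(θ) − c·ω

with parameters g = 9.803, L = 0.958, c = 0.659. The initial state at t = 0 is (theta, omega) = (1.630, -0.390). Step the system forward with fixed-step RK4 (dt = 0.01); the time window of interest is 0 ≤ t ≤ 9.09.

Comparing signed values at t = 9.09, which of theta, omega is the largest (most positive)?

t=0.000: state=(1.630, -0.390)
step 1 (dt=0.01): k1=(-0.390, -9.958), k2=(-0.440, -9.926), k3=(-0.440, -9.926), k4=(-0.489, -9.895); state += dt/6·(k1+2k2+2k3+k4)
t=0.010: state=(1.626, -0.489)
t=0.020: state=(1.620, -0.588)
t=0.030: state=(1.614, -0.686)
continuing one RK4 step at a time; state shown every 50 steps (Δt=0.5):
t=0.500: state=(0.378, -3.935)
t=1.000: state=(-1.046, -0.859)
t=1.500: state=(-0.451, 2.689)
t=2.000: state=(0.687, 1.004)
t=2.500: state=(0.370, -1.875)
t=3.000: state=(-0.474, -0.829)
t=3.500: state=(-0.274, 1.338)
t=4.000: state=(0.337, 0.612)
t=4.500: state=(0.194, -0.969)
t=5.000: state=(-0.245, -0.430)
t=5.500: state=(-0.135, 0.707)
t=6.000: state=(0.179, 0.294)
t=6.500: state=(0.092, -0.517)
t=7.000: state=(-0.131, -0.197)
t=7.500: state=(-0.062, 0.378)
t=8.000: state=(0.096, 0.130)
t=8.500: state=(0.042, -0.276)
t=9.000: state=(-0.071, -0.085)
t=9.090: state=(-0.075, -0.014)
compare at T: theta=-0.075, omega=-0.014

largest component: omega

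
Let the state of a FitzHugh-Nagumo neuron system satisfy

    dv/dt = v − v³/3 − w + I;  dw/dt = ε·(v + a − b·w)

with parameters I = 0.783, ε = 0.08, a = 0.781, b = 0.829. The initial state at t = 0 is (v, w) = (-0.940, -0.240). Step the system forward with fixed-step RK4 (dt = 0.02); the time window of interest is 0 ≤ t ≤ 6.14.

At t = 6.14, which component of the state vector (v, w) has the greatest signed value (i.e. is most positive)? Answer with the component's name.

t=0.000: state=(-0.940, -0.240)
step 1 (dt=0.02): k1=(0.360, 0.003), k2=(0.360, 0.003), k3=(0.360, 0.003), k4=(0.361, 0.004); state += dt/6·(k1+2k2+2k3+k4)
t=0.020: state=(-0.933, -0.240)
t=0.040: state=(-0.926, -0.240)
t=0.060: state=(-0.918, -0.240)
continuing one RK4 step at a time; state shown every 10 steps (Δt=0.2):
t=0.200: state=(-0.867, -0.239)
t=0.400: state=(-0.791, -0.236)
t=0.600: state=(-0.709, -0.233)
t=0.800: state=(-0.619, -0.228)
t=1.000: state=(-0.519, -0.222)
t=1.200: state=(-0.405, -0.214)
t=1.400: state=(-0.272, -0.204)
t=1.600: state=(-0.115, -0.192)
t=1.800: state=(0.074, -0.177)
t=2.000: state=(0.301, -0.160)
t=2.200: state=(0.567, -0.138)
t=2.400: state=(0.867, -0.113)
t=2.600: state=(1.175, -0.082)
t=2.800: state=(1.453, -0.048)
t=3.000: state=(1.671, -0.010)
t=3.200: state=(1.818, 0.030)
t=3.400: state=(1.904, 0.072)
t=3.600: state=(1.949, 0.114)
t=3.800: state=(1.969, 0.156)
t=4.000: state=(1.973, 0.198)
t=4.200: state=(1.969, 0.239)
t=4.400: state=(1.961, 0.280)
t=4.600: state=(1.950, 0.319)
t=4.800: state=(1.938, 0.359)
t=5.000: state=(1.925, 0.397)
t=5.200: state=(1.911, 0.435)
t=5.400: state=(1.898, 0.472)
t=5.600: state=(1.884, 0.508)
t=5.800: state=(1.870, 0.543)
t=6.000: state=(1.856, 0.578)
t=6.140: state=(1.846, 0.602)
compare at T: v=1.846, w=0.602

largest component: v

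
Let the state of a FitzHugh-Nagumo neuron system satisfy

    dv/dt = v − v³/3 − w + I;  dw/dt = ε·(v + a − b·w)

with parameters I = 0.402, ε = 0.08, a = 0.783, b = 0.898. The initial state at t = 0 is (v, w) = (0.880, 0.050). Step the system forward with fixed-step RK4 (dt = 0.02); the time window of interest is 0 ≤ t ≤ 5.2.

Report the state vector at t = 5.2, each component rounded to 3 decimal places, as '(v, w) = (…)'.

t=0.000: state=(0.880, 0.050)
step 1 (dt=0.02): k1=(1.005, 0.129), k2=(1.006, 0.130), k3=(1.006, 0.130), k4=(1.006, 0.131); state += dt/6·(k1+2k2+2k3+k4)
t=0.020: state=(0.900, 0.053)
t=0.040: state=(0.920, 0.055)
t=0.060: state=(0.940, 0.058)
continuing one RK4 step at a time; state shown every 10 steps (Δt=0.2):
t=0.200: state=(1.080, 0.077)
t=0.400: state=(1.268, 0.107)
t=0.600: state=(1.429, 0.140)
t=0.800: state=(1.554, 0.174)
t=1.000: state=(1.643, 0.209)
t=1.200: state=(1.700, 0.245)
t=1.400: state=(1.733, 0.282)
t=1.600: state=(1.749, 0.318)
t=1.800: state=(1.754, 0.353)
t=2.000: state=(1.752, 0.389)
t=2.200: state=(1.744, 0.423)
t=2.400: state=(1.734, 0.457)
t=2.600: state=(1.721, 0.491)
t=2.800: state=(1.707, 0.523)
t=3.000: state=(1.692, 0.555)
t=3.200: state=(1.677, 0.587)
t=3.400: state=(1.661, 0.617)
t=3.600: state=(1.644, 0.647)
t=3.800: state=(1.628, 0.676)
t=4.000: state=(1.611, 0.705)
t=4.200: state=(1.594, 0.733)
t=4.400: state=(1.576, 0.760)
t=4.600: state=(1.559, 0.786)
t=4.800: state=(1.541, 0.812)
t=5.000: state=(1.523, 0.837)
t=5.200: state=(1.505, 0.862)

(v, w) = (1.505, 0.862)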